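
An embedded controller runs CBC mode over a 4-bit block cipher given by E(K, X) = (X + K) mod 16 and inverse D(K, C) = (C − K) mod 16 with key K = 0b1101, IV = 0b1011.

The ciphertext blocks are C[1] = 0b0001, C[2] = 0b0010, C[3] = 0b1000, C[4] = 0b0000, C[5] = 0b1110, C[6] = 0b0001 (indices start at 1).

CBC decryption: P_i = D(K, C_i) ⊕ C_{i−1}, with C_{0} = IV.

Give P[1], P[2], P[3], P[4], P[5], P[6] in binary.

P[1]: D(K, 0b0001) = 0b0100; 0b0100 ⊕ 0b1011 = 0b1111.
P[2]: D(K, 0b0010) = 0b0101; 0b0101 ⊕ 0b0001 = 0b0100.
P[3]: D(K, 0b1000) = 0b1011; 0b1011 ⊕ 0b0010 = 0b1001.
P[4]: D(K, 0b0000) = 0b0011; 0b0011 ⊕ 0b1000 = 0b1011.
P[5]: D(K, 0b1110) = 0b0001; 0b0001 ⊕ 0b0000 = 0b0001.
P[6]: D(K, 0b0001) = 0b0100; 0b0100 ⊕ 0b1110 = 0b1010.

P[1] = 0b1111, P[2] = 0b0100, P[3] = 0b1001, P[4] = 0b1011, P[5] = 0b0001, P[6] = 0b1010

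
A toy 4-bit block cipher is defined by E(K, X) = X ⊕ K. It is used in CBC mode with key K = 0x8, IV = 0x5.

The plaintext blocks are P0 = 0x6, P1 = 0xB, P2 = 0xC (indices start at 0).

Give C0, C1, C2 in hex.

C0 = 0xB, C1 = 0x8, C2 = 0xC

CBC encryption: C_i = E(K, P_i ⊕ C_{i−1}), with C_{−1} = IV.
C0: P0 ⊕ 0x5 = 0x3; E(K, 0x3) = 0xB.
C1: P1 ⊕ 0xB = 0x0; E(K, 0x0) = 0x8.
C2: P2 ⊕ 0x8 = 0x4; E(K, 0x4) = 0xC.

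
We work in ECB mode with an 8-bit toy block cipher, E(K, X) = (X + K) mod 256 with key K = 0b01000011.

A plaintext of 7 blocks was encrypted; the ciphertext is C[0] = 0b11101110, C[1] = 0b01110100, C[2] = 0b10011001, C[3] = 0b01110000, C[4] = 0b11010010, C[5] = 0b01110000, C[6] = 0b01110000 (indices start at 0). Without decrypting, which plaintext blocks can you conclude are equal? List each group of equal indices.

P[3] = P[5] = P[6]

ECB encrypts each block independently with the same key, so equal ciphertext blocks imply equal plaintext blocks.
C[3] = C[5] = C[6] = 0b01110000, so P[3] = P[5] = P[6].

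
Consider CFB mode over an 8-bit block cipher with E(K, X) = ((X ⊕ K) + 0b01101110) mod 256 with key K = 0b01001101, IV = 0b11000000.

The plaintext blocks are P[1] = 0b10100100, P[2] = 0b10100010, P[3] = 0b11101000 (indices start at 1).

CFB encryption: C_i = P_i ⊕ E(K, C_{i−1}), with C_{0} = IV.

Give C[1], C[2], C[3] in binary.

C[1]: E(K, 0b11000000) = 0b11111011; 0b10100100 ⊕ 0b11111011 = 0b01011111.
C[2]: E(K, 0b01011111) = 0b10000000; 0b10100010 ⊕ 0b10000000 = 0b00100010.
C[3]: E(K, 0b00100010) = 0b11011101; 0b11101000 ⊕ 0b11011101 = 0b00110101.

C[1] = 0b01011111, C[2] = 0b00100010, C[3] = 0b00110101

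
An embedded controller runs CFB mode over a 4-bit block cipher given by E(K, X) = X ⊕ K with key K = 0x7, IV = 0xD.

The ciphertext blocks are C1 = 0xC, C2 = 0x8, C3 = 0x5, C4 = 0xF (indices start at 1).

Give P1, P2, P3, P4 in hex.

CFB decryption: P_i = C_i ⊕ E(K, C_{i−1}), with C_{0} = IV.
P1: E(K, 0xD) = 0xA; 0xC ⊕ 0xA = 0x6.
P2: E(K, 0xC) = 0xB; 0x8 ⊕ 0xB = 0x3.
P3: E(K, 0x8) = 0xF; 0x5 ⊕ 0xF = 0xA.
P4: E(K, 0x5) = 0x2; 0xF ⊕ 0x2 = 0xD.

P1 = 0x6, P2 = 0x3, P3 = 0xA, P4 = 0xD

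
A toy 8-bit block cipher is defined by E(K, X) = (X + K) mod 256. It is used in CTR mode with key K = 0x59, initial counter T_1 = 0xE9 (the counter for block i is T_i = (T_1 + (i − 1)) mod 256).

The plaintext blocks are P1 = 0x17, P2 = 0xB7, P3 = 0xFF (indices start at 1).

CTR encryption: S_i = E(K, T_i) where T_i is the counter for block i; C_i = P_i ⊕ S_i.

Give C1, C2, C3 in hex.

C1 = 0x55, C2 = 0xF4, C3 = 0xBB

C1: T = 0xE9, S = E(K, T) = 0x42; 0x17 ⊕ 0x42 = 0x55.
C2: T = 0xEA, S = E(K, T) = 0x43; 0xB7 ⊕ 0x43 = 0xF4.
C3: T = 0xEB, S = E(K, T) = 0x44; 0xFF ⊕ 0x44 = 0xBB.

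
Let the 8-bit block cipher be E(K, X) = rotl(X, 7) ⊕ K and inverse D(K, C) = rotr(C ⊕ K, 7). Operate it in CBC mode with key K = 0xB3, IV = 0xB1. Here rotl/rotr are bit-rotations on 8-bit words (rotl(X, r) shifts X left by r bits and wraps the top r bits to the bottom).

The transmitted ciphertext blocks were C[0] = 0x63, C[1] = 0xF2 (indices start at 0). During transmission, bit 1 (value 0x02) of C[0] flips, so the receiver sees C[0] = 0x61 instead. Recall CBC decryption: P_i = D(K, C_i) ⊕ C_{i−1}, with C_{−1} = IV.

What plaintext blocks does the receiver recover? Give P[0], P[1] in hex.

Only C[0] changed, to 0x61. In CBC, a change in C_i garbles P_i and flips the same bit in P_{i+1}. Decrypting the received ciphertext:
P[0]: D(K, 0x61) = 0xA5; 0xA5 ⊕ 0xB1 = 0x14.
P[1]: D(K, 0xF2) = 0x82; 0x82 ⊕ 0x61 = 0xE3.
Blocks that differ from the original plaintext: P[0], P[1].

P[0] = 0x14, P[1] = 0xE3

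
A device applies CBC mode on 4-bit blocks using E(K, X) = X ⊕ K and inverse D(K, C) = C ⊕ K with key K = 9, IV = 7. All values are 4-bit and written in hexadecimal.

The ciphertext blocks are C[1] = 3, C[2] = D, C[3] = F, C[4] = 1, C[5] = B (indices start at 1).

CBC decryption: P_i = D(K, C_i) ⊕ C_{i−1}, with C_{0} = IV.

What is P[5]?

P[5] = 3

P[5]: D(K, B) = 2; 2 ⊕ 1 = 3.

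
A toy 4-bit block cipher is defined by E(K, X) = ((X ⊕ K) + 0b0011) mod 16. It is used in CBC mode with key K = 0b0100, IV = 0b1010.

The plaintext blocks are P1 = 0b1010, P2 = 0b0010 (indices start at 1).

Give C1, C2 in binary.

CBC encryption: C_i = E(K, P_i ⊕ C_{i−1}), with C_{0} = IV.
C1: P1 ⊕ 0b1010 = 0b0000; E(K, 0b0000) = 0b0111.
C2: P2 ⊕ 0b0111 = 0b0101; E(K, 0b0101) = 0b0100.

C1 = 0b0111, C2 = 0b0100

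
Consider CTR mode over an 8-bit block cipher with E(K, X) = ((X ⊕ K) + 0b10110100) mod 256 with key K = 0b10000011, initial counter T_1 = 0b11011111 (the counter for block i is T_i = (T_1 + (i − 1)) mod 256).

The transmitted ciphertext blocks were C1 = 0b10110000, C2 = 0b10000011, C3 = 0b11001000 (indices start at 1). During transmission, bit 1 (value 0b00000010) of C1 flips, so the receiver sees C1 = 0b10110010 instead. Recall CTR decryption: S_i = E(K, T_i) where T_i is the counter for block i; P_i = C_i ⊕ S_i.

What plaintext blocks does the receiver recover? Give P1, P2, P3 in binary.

Only C1 changed, to 0b10110010. In CTR, a change in C_i flips the same bit in P_i only; the keystream is unaffected. Decrypting the received ciphertext:
P1: T = 0b11011111, S = E(K, T) = 0b00010000; 0b10110010 ⊕ 0b00010000 = 0b10100010.
P2: T = 0b11100000, S = E(K, T) = 0b00010111; 0b10000011 ⊕ 0b00010111 = 0b10010100.
P3: T = 0b11100001, S = E(K, T) = 0b00010110; 0b11001000 ⊕ 0b00010110 = 0b11011110.
Blocks that differ from the original plaintext: P1.

P1 = 0b10100010, P2 = 0b10010100, P3 = 0b11011110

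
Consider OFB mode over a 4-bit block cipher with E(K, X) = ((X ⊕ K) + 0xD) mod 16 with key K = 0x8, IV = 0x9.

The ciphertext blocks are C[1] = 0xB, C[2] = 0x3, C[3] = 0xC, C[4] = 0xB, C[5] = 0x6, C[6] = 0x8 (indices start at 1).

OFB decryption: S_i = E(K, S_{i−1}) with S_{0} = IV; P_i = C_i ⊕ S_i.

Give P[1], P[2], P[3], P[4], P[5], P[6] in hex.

P[1]: S = E(K, 0x9) = 0xE; 0xB ⊕ 0xE = 0x5.
P[2]: S = E(K, 0xE) = 0x3; 0x3 ⊕ 0x3 = 0x0.
P[3]: S = E(K, 0x3) = 0x8; 0xC ⊕ 0x8 = 0x4.
P[4]: S = E(K, 0x8) = 0xD; 0xB ⊕ 0xD = 0x6.
P[5]: S = E(K, 0xD) = 0x2; 0x6 ⊕ 0x2 = 0x4.
P[6]: S = E(K, 0x2) = 0x7; 0x8 ⊕ 0x7 = 0xF.

P[1] = 0x5, P[2] = 0x0, P[3] = 0x4, P[4] = 0x6, P[5] = 0x4, P[6] = 0xF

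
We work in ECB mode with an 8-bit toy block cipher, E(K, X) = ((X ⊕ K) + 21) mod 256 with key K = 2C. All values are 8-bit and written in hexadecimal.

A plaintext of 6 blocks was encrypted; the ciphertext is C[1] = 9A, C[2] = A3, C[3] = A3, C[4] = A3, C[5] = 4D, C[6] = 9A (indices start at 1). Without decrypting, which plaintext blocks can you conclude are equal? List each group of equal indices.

ECB encrypts each block independently with the same key, so equal ciphertext blocks imply equal plaintext blocks.
C[1] = C[6] = 9A, so P[1] = P[6].
C[2] = C[3] = C[4] = A3, so P[2] = P[3] = P[4].

P[1] = P[6]; P[2] = P[3] = P[4]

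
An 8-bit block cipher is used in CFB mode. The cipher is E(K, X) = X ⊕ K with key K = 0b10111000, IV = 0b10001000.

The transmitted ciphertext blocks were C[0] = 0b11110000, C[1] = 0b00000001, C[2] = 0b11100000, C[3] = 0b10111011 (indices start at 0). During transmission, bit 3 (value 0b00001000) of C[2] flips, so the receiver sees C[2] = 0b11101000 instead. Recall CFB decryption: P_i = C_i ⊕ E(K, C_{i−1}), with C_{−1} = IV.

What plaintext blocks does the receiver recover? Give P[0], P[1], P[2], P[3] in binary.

Only C[2] changed, to 0b11101000. In CFB, a change in C_i flips the same bit in P_i and garbles P_{i+1}. Decrypting the received ciphertext:
P[0]: E(K, 0b10001000) = 0b00110000; 0b11110000 ⊕ 0b00110000 = 0b11000000.
P[1]: E(K, 0b11110000) = 0b01001000; 0b00000001 ⊕ 0b01001000 = 0b01001001.
P[2]: E(K, 0b00000001) = 0b10111001; 0b11101000 ⊕ 0b10111001 = 0b01010001.
P[3]: E(K, 0b11101000) = 0b01010000; 0b10111011 ⊕ 0b01010000 = 0b11101011.
Blocks that differ from the original plaintext: P[2], P[3].

P[0] = 0b11000000, P[1] = 0b01001001, P[2] = 0b01010001, P[3] = 0b11101011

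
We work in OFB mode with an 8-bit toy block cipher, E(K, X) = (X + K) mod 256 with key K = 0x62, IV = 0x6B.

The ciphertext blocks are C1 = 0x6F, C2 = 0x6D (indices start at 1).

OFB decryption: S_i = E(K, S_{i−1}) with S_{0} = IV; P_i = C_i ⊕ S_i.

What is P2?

P1: S = E(K, 0x6B) = 0xCD; 0x6F ⊕ 0xCD = 0xA2.
P2: S = E(K, 0xCD) = 0x2F; 0x6D ⊕ 0x2F = 0x42.

P2 = 0x42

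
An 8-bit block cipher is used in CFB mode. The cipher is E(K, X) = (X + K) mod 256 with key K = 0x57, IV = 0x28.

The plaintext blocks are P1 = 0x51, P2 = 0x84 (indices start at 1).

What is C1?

CFB encryption: C_i = P_i ⊕ E(K, C_{i−1}), with C_{0} = IV.
C1: E(K, 0x28) = 0x7F; 0x51 ⊕ 0x7F = 0x2E.

C1 = 0x2E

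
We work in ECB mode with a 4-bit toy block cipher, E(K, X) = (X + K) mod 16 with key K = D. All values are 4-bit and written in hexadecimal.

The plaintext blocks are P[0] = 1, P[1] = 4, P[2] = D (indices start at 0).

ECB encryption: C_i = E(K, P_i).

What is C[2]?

C[2]: E(K, D) = A.

C[2] = A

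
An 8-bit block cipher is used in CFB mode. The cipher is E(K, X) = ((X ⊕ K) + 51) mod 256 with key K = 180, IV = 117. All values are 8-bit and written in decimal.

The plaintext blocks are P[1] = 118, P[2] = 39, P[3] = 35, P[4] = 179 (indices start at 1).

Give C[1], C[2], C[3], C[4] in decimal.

C[1] = 130, C[2] = 78, C[3] = 14, C[4] = 94

CFB encryption: C_i = P_i ⊕ E(K, C_{i−1}), with C_{0} = IV.
C[1]: E(K, 117) = 244; 118 ⊕ 244 = 130.
C[2]: E(K, 130) = 105; 39 ⊕ 105 = 78.
C[3]: E(K, 78) = 45; 35 ⊕ 45 = 14.
C[4]: E(K, 14) = 237; 179 ⊕ 237 = 94.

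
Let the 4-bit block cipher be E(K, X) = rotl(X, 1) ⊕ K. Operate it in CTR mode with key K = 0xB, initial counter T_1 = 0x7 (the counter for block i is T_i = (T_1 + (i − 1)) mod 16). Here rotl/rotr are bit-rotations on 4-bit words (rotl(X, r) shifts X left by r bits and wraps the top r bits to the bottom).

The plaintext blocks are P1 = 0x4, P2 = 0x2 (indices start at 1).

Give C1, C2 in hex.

CTR encryption: S_i = E(K, T_i) where T_i is the counter for block i; C_i = P_i ⊕ S_i.
C1: T = 0x7, S = E(K, T) = 0x5; 0x4 ⊕ 0x5 = 0x1.
C2: T = 0x8, S = E(K, T) = 0xA; 0x2 ⊕ 0xA = 0x8.

C1 = 0x1, C2 = 0x8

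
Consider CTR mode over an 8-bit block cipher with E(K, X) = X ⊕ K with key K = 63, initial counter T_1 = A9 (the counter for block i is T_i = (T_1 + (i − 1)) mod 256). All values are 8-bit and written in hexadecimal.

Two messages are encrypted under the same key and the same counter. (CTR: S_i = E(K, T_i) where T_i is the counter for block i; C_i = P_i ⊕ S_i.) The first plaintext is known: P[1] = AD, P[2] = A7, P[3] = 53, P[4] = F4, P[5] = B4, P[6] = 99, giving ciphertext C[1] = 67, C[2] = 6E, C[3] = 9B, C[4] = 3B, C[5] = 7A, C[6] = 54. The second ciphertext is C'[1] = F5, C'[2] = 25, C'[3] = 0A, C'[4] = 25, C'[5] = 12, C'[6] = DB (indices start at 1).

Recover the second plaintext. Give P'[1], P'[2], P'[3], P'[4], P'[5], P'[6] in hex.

P'[1] = 3F, P'[2] = EC, P'[3] = C2, P'[4] = EA, P'[5] = DC, P'[6] = 16

In CTR with a reused counter, both messages share the same keystream S_i, so C_i ⊕ C'_i = P_i ⊕ P'_i and thus P'_i = P_i ⊕ C_i ⊕ C'_i.
P'[1]: AD ⊕ 67 ⊕ F5 = 3F.
P'[2]: A7 ⊕ 6E ⊕ 25 = EC.
P'[3]: 53 ⊕ 9B ⊕ 0A = C2.
P'[4]: F4 ⊕ 3B ⊕ 25 = EA.
P'[5]: B4 ⊕ 7A ⊕ 12 = DC.
P'[6]: 99 ⊕ 54 ⊕ DB = 16.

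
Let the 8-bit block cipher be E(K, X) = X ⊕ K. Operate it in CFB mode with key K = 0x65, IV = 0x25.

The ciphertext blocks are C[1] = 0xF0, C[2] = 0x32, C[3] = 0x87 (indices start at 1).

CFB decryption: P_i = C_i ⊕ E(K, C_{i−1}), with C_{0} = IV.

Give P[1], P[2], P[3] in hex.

P[1] = 0xB0, P[2] = 0xA7, P[3] = 0xD0

P[1]: E(K, 0x25) = 0x40; 0xF0 ⊕ 0x40 = 0xB0.
P[2]: E(K, 0xF0) = 0x95; 0x32 ⊕ 0x95 = 0xA7.
P[3]: E(K, 0x32) = 0x57; 0x87 ⊕ 0x57 = 0xD0.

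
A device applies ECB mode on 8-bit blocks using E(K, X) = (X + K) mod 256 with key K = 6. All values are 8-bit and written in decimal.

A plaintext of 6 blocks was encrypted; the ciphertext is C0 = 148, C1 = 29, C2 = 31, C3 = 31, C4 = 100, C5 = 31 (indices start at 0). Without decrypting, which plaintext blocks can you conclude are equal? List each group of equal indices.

ECB encrypts each block independently with the same key, so equal ciphertext blocks imply equal plaintext blocks.
C2 = C3 = C5 = 31, so P2 = P3 = P5.

P2 = P3 = P5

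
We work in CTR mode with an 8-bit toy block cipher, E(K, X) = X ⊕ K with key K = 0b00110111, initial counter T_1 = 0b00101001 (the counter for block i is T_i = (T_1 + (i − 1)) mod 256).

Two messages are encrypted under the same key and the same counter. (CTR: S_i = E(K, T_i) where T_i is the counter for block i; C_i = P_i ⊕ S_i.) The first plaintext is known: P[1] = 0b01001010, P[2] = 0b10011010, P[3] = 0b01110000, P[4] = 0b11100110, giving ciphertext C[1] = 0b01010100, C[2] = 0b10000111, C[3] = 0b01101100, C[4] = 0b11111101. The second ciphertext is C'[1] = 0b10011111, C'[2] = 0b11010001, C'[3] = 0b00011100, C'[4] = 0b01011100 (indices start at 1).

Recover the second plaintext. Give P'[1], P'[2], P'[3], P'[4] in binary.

In CTR with a reused counter, both messages share the same keystream S_i, so C_i ⊕ C'_i = P_i ⊕ P'_i and thus P'_i = P_i ⊕ C_i ⊕ C'_i.
P'[1]: 0b01001010 ⊕ 0b01010100 ⊕ 0b10011111 = 0b10000001.
P'[2]: 0b10011010 ⊕ 0b10000111 ⊕ 0b11010001 = 0b11001100.
P'[3]: 0b01110000 ⊕ 0b01101100 ⊕ 0b00011100 = 0b00000000.
P'[4]: 0b11100110 ⊕ 0b11111101 ⊕ 0b01011100 = 0b01000111.

P'[1] = 0b10000001, P'[2] = 0b11001100, P'[3] = 0b00000000, P'[4] = 0b01000111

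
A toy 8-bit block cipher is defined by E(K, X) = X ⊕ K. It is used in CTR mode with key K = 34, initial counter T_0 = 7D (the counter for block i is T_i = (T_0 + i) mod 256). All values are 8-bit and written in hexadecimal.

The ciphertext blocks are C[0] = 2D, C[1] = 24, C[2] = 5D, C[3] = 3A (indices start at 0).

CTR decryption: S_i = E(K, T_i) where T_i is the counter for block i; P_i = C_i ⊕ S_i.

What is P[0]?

P[0]: T = 7D, S = E(K, T) = 49; 2D ⊕ 49 = 64.

P[0] = 64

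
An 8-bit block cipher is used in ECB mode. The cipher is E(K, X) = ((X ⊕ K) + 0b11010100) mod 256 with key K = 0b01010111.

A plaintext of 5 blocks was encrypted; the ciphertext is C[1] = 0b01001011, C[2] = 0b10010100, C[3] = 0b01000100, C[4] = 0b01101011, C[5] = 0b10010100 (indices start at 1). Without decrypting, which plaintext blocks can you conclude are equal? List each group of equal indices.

ECB encrypts each block independently with the same key, so equal ciphertext blocks imply equal plaintext blocks.
C[2] = C[5] = 0b10010100, so P[2] = P[5].

P[2] = P[5]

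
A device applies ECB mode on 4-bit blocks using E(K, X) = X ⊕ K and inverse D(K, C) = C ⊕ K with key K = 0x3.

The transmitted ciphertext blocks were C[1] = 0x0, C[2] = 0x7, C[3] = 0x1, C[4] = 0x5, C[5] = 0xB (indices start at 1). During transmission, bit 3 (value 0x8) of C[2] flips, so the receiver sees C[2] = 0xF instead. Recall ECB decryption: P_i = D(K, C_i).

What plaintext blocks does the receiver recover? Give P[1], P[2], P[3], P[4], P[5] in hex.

P[1] = 0x3, P[2] = 0xC, P[3] = 0x2, P[4] = 0x6, P[5] = 0x8

Only C[2] changed, to 0xF. In ECB, a change in C_i affects only P_i. Decrypting the received ciphertext:
P[1]: D(K, 0x0) = 0x3.
P[2]: D(K, 0xF) = 0xC.
P[3]: D(K, 0x1) = 0x2.
P[4]: D(K, 0x5) = 0x6.
P[5]: D(K, 0xB) = 0x8.
Blocks that differ from the original plaintext: P[2].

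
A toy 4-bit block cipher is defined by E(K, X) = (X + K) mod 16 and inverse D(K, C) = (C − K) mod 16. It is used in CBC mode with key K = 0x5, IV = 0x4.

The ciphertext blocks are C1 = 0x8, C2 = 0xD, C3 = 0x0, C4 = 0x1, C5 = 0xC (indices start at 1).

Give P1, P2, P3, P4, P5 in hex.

P1 = 0x7, P2 = 0x0, P3 = 0x6, P4 = 0xC, P5 = 0x6

CBC decryption: P_i = D(K, C_i) ⊕ C_{i−1}, with C_{0} = IV.
P1: D(K, 0x8) = 0x3; 0x3 ⊕ 0x4 = 0x7.
P2: D(K, 0xD) = 0x8; 0x8 ⊕ 0x8 = 0x0.
P3: D(K, 0x0) = 0xB; 0xB ⊕ 0xD = 0x6.
P4: D(K, 0x1) = 0xC; 0xC ⊕ 0x0 = 0xC.
P5: D(K, 0xC) = 0x7; 0x7 ⊕ 0x1 = 0x6.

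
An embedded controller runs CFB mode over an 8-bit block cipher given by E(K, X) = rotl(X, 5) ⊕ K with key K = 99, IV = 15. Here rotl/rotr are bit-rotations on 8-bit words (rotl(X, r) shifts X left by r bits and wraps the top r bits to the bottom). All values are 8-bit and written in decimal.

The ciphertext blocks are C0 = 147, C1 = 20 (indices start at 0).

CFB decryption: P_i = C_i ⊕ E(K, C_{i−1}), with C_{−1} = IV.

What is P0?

P0 = 17

P0: E(K, 15) = 130; 147 ⊕ 130 = 17.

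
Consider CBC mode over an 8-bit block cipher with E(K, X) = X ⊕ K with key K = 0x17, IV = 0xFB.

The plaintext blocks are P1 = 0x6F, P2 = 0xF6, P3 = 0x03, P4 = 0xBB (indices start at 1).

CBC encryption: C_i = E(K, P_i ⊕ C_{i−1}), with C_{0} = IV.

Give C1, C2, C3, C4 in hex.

C1: P1 ⊕ 0xFB = 0x94; E(K, 0x94) = 0x83.
C2: P2 ⊕ 0x83 = 0x75; E(K, 0x75) = 0x62.
C3: P3 ⊕ 0x62 = 0x61; E(K, 0x61) = 0x76.
C4: P4 ⊕ 0x76 = 0xCD; E(K, 0xCD) = 0xDA.

C1 = 0x83, C2 = 0x62, C3 = 0x76, C4 = 0xDA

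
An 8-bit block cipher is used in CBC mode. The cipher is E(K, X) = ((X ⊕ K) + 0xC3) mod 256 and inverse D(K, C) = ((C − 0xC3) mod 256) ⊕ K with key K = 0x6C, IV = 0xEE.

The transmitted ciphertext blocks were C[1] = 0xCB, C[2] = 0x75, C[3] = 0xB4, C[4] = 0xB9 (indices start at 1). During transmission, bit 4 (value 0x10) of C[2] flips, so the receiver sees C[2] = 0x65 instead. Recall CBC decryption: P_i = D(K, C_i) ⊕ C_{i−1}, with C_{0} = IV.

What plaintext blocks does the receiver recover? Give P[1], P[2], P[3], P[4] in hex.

Only C[2] changed, to 0x65. In CBC, a change in C_i garbles P_i and flips the same bit in P_{i+1}. Decrypting the received ciphertext:
P[1]: D(K, 0xCB) = 0x64; 0x64 ⊕ 0xEE = 0x8A.
P[2]: D(K, 0x65) = 0xCE; 0xCE ⊕ 0xCB = 0x05.
P[3]: D(K, 0xB4) = 0x9D; 0x9D ⊕ 0x65 = 0xF8.
P[4]: D(K, 0xB9) = 0x9A; 0x9A ⊕ 0xB4 = 0x2E.
Blocks that differ from the original plaintext: P[2], P[3].

P[1] = 0x8A, P[2] = 0x05, P[3] = 0xF8, P[4] = 0x2E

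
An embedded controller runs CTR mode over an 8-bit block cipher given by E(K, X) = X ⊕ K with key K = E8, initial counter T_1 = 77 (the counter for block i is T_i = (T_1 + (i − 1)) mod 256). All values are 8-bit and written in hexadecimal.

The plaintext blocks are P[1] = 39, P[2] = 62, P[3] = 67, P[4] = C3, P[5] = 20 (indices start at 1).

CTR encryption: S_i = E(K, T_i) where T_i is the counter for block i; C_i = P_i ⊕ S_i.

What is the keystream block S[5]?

93

C[1]: T = 77, S = E(K, T) = 9F; 39 ⊕ 9F = A6.
C[2]: T = 78, S = E(K, T) = 90; 62 ⊕ 90 = F2.
C[3]: T = 79, S = E(K, T) = 91; 67 ⊕ 91 = F6.
C[4]: T = 7A, S = E(K, T) = 92; C3 ⊕ 92 = 51.
C[5]: T = 7B, S = E(K, T) = 93; 20 ⊕ 93 = B3.
So S[5] = 93.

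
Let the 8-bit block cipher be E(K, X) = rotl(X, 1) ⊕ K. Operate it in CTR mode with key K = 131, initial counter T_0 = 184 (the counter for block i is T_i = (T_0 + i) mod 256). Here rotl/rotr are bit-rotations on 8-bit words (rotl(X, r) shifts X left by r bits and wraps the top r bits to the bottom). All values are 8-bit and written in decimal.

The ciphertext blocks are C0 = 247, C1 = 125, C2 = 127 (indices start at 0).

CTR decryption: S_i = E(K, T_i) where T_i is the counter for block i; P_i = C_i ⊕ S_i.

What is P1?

P1 = 141

P1: T = 185, S = E(K, T) = 240; 125 ⊕ 240 = 141.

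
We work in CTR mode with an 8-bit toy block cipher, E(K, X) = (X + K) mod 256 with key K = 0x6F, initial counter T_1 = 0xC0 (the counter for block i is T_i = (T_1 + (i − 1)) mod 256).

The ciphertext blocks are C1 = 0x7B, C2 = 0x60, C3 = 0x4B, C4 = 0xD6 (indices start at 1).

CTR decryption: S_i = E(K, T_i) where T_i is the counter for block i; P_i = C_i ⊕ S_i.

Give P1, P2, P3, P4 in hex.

P1 = 0x54, P2 = 0x50, P3 = 0x7A, P4 = 0xE4

P1: T = 0xC0, S = E(K, T) = 0x2F; 0x7B ⊕ 0x2F = 0x54.
P2: T = 0xC1, S = E(K, T) = 0x30; 0x60 ⊕ 0x30 = 0x50.
P3: T = 0xC2, S = E(K, T) = 0x31; 0x4B ⊕ 0x31 = 0x7A.
P4: T = 0xC3, S = E(K, T) = 0x32; 0xD6 ⊕ 0x32 = 0xE4.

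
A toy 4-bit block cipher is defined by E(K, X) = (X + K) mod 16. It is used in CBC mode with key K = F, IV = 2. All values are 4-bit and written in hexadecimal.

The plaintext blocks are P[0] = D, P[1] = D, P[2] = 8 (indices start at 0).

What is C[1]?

C[1] = 2

CBC encryption: C_i = E(K, P_i ⊕ C_{i−1}), with C_{−1} = IV.
C[0]: P[0] ⊕ 2 = F; E(K, F) = E.
C[1]: P[1] ⊕ E = 3; E(K, 3) = 2.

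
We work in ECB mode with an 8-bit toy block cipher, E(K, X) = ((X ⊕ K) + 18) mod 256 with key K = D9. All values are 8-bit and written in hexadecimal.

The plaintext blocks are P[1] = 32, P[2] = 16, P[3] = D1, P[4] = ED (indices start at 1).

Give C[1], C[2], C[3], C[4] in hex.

ECB encryption: C_i = E(K, P_i).
C[1]: E(K, 32) = 03.
C[2]: E(K, 16) = E7.
C[3]: E(K, D1) = 20.
C[4]: E(K, ED) = 4C.

C[1] = 03, C[2] = E7, C[3] = 20, C[4] = 4C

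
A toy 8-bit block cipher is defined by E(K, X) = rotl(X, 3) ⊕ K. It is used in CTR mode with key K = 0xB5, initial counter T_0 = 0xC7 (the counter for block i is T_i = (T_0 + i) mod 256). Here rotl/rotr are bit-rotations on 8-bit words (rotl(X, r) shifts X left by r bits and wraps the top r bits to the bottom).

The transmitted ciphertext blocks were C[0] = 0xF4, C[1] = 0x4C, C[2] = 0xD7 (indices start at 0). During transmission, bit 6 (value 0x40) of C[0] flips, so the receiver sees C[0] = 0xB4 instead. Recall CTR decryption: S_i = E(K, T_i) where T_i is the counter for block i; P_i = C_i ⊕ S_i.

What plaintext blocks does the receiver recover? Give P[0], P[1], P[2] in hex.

Only C[0] changed, to 0xB4. In CTR, a change in C_i flips the same bit in P_i only; the keystream is unaffected. Decrypting the received ciphertext:
P[0]: T = 0xC7, S = E(K, T) = 0x8B; 0xB4 ⊕ 0x8B = 0x3F.
P[1]: T = 0xC8, S = E(K, T) = 0xF3; 0x4C ⊕ 0xF3 = 0xBF.
P[2]: T = 0xC9, S = E(K, T) = 0xFB; 0xD7 ⊕ 0xFB = 0x2C.
Blocks that differ from the original plaintext: P[0].

P[0] = 0x3F, P[1] = 0xBF, P[2] = 0x2C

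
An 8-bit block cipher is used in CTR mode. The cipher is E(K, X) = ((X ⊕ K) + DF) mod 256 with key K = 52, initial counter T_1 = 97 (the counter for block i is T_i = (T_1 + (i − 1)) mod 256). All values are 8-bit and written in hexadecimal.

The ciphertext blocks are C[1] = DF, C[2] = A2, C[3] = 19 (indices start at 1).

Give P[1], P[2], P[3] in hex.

CTR decryption: S_i = E(K, T_i) where T_i is the counter for block i; P_i = C_i ⊕ S_i.
P[1]: T = 97, S = E(K, T) = A4; DF ⊕ A4 = 7B.
P[2]: T = 98, S = E(K, T) = A9; A2 ⊕ A9 = 0B.
P[3]: T = 99, S = E(K, T) = AA; 19 ⊕ AA = B3.

P[1] = 7B, P[2] = 0B, P[3] = B3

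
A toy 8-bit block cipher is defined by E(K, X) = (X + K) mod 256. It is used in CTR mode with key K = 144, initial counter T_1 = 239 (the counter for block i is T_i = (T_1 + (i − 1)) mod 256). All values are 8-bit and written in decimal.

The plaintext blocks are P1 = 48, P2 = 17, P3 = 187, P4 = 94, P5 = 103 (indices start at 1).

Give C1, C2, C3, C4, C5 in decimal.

CTR encryption: S_i = E(K, T_i) where T_i is the counter for block i; C_i = P_i ⊕ S_i.
C1: T = 239, S = E(K, T) = 127; 48 ⊕ 127 = 79.
C2: T = 240, S = E(K, T) = 128; 17 ⊕ 128 = 145.
C3: T = 241, S = E(K, T) = 129; 187 ⊕ 129 = 58.
C4: T = 242, S = E(K, T) = 130; 94 ⊕ 130 = 220.
C5: T = 243, S = E(K, T) = 131; 103 ⊕ 131 = 228.

C1 = 79, C2 = 145, C3 = 58, C4 = 220, C5 = 228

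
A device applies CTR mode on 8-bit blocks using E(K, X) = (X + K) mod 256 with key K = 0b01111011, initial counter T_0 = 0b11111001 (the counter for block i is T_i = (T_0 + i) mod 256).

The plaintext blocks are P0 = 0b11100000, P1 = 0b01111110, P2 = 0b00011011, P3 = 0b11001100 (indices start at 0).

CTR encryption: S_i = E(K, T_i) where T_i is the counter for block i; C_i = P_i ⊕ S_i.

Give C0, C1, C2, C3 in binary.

C0 = 0b10010100, C1 = 0b00001011, C2 = 0b01101101, C3 = 0b10111011

C0: T = 0b11111001, S = E(K, T) = 0b01110100; 0b11100000 ⊕ 0b01110100 = 0b10010100.
C1: T = 0b11111010, S = E(K, T) = 0b01110101; 0b01111110 ⊕ 0b01110101 = 0b00001011.
C2: T = 0b11111011, S = E(K, T) = 0b01110110; 0b00011011 ⊕ 0b01110110 = 0b01101101.
C3: T = 0b11111100, S = E(K, T) = 0b01110111; 0b11001100 ⊕ 0b01110111 = 0b10111011.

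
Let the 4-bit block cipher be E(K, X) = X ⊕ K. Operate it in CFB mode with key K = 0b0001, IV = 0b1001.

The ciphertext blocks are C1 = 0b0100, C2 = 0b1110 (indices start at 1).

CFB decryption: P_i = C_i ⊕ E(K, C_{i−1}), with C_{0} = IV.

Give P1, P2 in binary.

P1 = 0b1100, P2 = 0b1011

P1: E(K, 0b1001) = 0b1000; 0b0100 ⊕ 0b1000 = 0b1100.
P2: E(K, 0b0100) = 0b0101; 0b1110 ⊕ 0b0101 = 0b1011.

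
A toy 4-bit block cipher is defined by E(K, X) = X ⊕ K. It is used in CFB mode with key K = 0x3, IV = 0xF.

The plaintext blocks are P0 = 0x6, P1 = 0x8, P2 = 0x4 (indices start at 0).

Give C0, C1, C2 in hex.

C0 = 0xA, C1 = 0x1, C2 = 0x6

CFB encryption: C_i = P_i ⊕ E(K, C_{i−1}), with C_{−1} = IV.
C0: E(K, 0xF) = 0xC; 0x6 ⊕ 0xC = 0xA.
C1: E(K, 0xA) = 0x9; 0x8 ⊕ 0x9 = 0x1.
C2: E(K, 0x1) = 0x2; 0x4 ⊕ 0x2 = 0x6.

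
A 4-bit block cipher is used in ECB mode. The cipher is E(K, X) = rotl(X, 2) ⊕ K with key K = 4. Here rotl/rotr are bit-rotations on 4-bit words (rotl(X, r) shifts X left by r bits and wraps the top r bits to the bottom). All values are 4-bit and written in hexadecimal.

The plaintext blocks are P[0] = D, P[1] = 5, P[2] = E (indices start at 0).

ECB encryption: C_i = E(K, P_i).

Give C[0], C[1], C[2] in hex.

C[0] = 3, C[1] = 1, C[2] = F

C[0]: E(K, D) = 3.
C[1]: E(K, 5) = 1.
C[2]: E(K, E) = F.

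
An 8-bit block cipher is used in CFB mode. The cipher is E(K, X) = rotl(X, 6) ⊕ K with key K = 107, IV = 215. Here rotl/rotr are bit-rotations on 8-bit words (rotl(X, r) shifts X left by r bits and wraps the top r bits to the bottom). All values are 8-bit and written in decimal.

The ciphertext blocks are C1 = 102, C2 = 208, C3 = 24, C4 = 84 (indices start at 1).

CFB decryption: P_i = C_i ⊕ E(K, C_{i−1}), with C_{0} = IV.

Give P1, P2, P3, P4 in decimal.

P1 = 248, P2 = 34, P3 = 71, P4 = 57

P1: E(K, 215) = 158; 102 ⊕ 158 = 248.
P2: E(K, 102) = 242; 208 ⊕ 242 = 34.
P3: E(K, 208) = 95; 24 ⊕ 95 = 71.
P4: E(K, 24) = 109; 84 ⊕ 109 = 57.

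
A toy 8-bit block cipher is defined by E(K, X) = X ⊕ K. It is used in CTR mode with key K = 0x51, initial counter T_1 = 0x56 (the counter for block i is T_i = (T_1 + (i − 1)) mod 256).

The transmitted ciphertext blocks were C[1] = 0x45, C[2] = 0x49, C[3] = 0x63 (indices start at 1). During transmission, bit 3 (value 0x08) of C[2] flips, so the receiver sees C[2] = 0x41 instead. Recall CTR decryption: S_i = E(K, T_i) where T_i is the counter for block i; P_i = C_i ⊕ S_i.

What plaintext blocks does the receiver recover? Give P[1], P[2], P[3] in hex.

Only C[2] changed, to 0x41. In CTR, a change in C_i flips the same bit in P_i only; the keystream is unaffected. Decrypting the received ciphertext:
P[1]: T = 0x56, S = E(K, T) = 0x07; 0x45 ⊕ 0x07 = 0x42.
P[2]: T = 0x57, S = E(K, T) = 0x06; 0x41 ⊕ 0x06 = 0x47.
P[3]: T = 0x58, S = E(K, T) = 0x09; 0x63 ⊕ 0x09 = 0x6A.
Blocks that differ from the original plaintext: P[2].

P[1] = 0x42, P[2] = 0x47, P[3] = 0x6A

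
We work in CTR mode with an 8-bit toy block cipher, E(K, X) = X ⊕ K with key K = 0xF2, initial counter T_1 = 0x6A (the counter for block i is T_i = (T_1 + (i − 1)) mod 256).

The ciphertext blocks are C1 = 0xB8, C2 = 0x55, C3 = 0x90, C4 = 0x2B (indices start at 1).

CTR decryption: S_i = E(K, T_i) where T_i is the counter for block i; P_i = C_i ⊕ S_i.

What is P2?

P2: T = 0x6B, S = E(K, T) = 0x99; 0x55 ⊕ 0x99 = 0xCC.

P2 = 0xCC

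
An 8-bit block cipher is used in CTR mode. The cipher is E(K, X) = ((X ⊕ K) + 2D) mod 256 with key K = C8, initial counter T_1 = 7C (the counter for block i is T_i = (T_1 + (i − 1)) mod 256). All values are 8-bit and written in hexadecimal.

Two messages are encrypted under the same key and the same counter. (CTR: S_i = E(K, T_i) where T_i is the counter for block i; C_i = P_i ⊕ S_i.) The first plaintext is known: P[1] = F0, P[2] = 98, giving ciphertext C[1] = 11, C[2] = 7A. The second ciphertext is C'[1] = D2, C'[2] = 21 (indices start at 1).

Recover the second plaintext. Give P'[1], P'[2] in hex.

P'[1] = 33, P'[2] = C3

In CTR with a reused counter, both messages share the same keystream S_i, so C_i ⊕ C'_i = P_i ⊕ P'_i and thus P'_i = P_i ⊕ C_i ⊕ C'_i.
P'[1]: F0 ⊕ 11 ⊕ D2 = 33.
P'[2]: 98 ⊕ 7A ⊕ 21 = C3.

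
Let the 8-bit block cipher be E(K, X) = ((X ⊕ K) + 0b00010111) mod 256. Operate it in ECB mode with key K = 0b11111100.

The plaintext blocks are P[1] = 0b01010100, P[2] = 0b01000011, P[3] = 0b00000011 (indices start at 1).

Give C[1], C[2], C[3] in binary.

ECB encryption: C_i = E(K, P_i).
C[1]: E(K, 0b01010100) = 0b10111111.
C[2]: E(K, 0b01000011) = 0b11010110.
C[3]: E(K, 0b00000011) = 0b00010110.

C[1] = 0b10111111, C[2] = 0b11010110, C[3] = 0b00010110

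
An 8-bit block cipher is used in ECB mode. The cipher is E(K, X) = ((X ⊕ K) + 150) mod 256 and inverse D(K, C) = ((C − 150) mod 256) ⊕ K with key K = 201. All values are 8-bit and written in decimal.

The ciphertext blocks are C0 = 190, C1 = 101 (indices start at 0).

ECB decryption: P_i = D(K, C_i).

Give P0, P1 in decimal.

P0 = 225, P1 = 6

P0: D(K, 190) = 225.
P1: D(K, 101) = 6.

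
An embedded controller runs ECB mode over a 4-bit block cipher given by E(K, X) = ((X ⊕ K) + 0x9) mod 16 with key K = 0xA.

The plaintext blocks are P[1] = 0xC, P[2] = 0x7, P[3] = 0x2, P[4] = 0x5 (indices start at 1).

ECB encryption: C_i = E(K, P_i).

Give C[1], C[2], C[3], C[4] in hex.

C[1]: E(K, 0xC) = 0xF.
C[2]: E(K, 0x7) = 0x6.
C[3]: E(K, 0x2) = 0x1.
C[4]: E(K, 0x5) = 0x8.

C[1] = 0xF, C[2] = 0x6, C[3] = 0x1, C[4] = 0x8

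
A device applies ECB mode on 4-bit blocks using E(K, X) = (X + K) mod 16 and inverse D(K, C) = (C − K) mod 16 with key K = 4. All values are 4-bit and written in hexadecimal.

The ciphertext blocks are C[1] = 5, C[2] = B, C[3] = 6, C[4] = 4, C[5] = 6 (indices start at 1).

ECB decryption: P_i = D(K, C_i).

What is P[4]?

P[4] = 0

P[4]: D(K, 4) = 0.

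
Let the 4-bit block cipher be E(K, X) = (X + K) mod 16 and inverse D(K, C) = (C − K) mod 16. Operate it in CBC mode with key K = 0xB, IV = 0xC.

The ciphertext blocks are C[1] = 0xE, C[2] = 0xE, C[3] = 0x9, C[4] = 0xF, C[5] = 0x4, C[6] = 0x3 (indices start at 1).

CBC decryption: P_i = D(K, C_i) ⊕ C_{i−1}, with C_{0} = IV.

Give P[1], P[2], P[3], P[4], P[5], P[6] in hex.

P[1] = 0xF, P[2] = 0xD, P[3] = 0x0, P[4] = 0xD, P[5] = 0x6, P[6] = 0xC

P[1]: D(K, 0xE) = 0x3; 0x3 ⊕ 0xC = 0xF.
P[2]: D(K, 0xE) = 0x3; 0x3 ⊕ 0xE = 0xD.
P[3]: D(K, 0x9) = 0xE; 0xE ⊕ 0xE = 0x0.
P[4]: D(K, 0xF) = 0x4; 0x4 ⊕ 0x9 = 0xD.
P[5]: D(K, 0x4) = 0x9; 0x9 ⊕ 0xF = 0x6.
P[6]: D(K, 0x3) = 0x8; 0x8 ⊕ 0x4 = 0xC.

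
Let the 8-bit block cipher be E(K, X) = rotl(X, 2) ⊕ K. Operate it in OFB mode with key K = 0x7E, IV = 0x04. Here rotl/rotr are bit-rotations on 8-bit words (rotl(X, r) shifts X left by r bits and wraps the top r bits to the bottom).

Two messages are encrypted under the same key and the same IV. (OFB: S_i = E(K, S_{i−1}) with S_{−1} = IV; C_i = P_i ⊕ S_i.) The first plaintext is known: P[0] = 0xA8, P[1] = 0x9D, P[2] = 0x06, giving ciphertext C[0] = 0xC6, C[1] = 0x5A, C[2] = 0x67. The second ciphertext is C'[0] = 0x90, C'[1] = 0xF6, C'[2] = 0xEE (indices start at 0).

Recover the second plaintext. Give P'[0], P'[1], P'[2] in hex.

P'[0] = 0xFE, P'[1] = 0x31, P'[2] = 0x8F

In OFB with a reused IV, both messages share the same keystream S_i, so C_i ⊕ C'_i = P_i ⊕ P'_i and thus P'_i = P_i ⊕ C_i ⊕ C'_i.
P'[0]: 0xA8 ⊕ 0xC6 ⊕ 0x90 = 0xFE.
P'[1]: 0x9D ⊕ 0x5A ⊕ 0xF6 = 0x31.
P'[2]: 0x06 ⊕ 0x67 ⊕ 0xEE = 0x8F.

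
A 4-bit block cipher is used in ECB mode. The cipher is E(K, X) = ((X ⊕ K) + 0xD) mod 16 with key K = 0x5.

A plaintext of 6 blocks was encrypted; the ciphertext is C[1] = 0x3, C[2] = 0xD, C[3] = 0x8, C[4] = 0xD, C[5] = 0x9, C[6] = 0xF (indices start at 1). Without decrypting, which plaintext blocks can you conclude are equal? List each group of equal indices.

P[2] = P[4]

ECB encrypts each block independently with the same key, so equal ciphertext blocks imply equal plaintext blocks.
C[2] = C[4] = 0xD, so P[2] = P[4].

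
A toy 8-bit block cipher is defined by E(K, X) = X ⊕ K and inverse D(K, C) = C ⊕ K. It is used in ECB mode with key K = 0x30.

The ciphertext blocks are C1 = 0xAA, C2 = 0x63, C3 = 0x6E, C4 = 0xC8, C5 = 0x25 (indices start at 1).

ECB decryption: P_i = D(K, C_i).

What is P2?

P2: D(K, 0x63) = 0x53.

P2 = 0x53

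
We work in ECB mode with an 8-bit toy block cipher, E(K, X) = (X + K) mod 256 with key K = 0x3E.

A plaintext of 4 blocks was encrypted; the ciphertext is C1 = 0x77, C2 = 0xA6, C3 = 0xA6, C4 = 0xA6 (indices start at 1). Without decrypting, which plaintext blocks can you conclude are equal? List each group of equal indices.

ECB encrypts each block independently with the same key, so equal ciphertext blocks imply equal plaintext blocks.
C2 = C3 = C4 = 0xA6, so P2 = P3 = P4.

P2 = P3 = P4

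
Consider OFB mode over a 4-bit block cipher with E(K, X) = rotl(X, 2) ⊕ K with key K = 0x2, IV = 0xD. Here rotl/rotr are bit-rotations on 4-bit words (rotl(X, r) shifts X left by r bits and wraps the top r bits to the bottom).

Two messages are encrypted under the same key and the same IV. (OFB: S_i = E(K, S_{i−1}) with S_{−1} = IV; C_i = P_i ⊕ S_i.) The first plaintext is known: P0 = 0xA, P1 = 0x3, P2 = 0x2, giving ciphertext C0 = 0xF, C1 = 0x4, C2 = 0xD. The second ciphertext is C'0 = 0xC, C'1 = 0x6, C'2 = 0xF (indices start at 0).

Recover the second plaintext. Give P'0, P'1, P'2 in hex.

P'0 = 0x9, P'1 = 0x1, P'2 = 0x0

In OFB with a reused IV, both messages share the same keystream S_i, so C_i ⊕ C'_i = P_i ⊕ P'_i and thus P'_i = P_i ⊕ C_i ⊕ C'_i.
P'0: 0xA ⊕ 0xF ⊕ 0xC = 0x9.
P'1: 0x3 ⊕ 0x4 ⊕ 0x6 = 0x1.
P'2: 0x2 ⊕ 0xD ⊕ 0xF = 0x0.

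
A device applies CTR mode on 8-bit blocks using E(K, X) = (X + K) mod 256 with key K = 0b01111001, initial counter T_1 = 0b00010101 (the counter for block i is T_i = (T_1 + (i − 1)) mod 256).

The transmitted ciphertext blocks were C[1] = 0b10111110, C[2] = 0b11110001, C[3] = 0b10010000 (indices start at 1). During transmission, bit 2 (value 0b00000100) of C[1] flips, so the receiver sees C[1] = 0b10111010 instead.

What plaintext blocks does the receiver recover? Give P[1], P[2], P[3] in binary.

CTR decryption: S_i = E(K, T_i) where T_i is the counter for block i; P_i = C_i ⊕ S_i.
Only C[1] changed, to 0b10111010. In CTR, a change in C_i flips the same bit in P_i only; the keystream is unaffected. Decrypting the received ciphertext:
P[1]: T = 0b00010101, S = E(K, T) = 0b10001110; 0b10111010 ⊕ 0b10001110 = 0b00110100.
P[2]: T = 0b00010110, S = E(K, T) = 0b10001111; 0b11110001 ⊕ 0b10001111 = 0b01111110.
P[3]: T = 0b00010111, S = E(K, T) = 0b10010000; 0b10010000 ⊕ 0b10010000 = 0b00000000.
Blocks that differ from the original plaintext: P[1].

P[1] = 0b00110100, P[2] = 0b01111110, P[3] = 0b00000000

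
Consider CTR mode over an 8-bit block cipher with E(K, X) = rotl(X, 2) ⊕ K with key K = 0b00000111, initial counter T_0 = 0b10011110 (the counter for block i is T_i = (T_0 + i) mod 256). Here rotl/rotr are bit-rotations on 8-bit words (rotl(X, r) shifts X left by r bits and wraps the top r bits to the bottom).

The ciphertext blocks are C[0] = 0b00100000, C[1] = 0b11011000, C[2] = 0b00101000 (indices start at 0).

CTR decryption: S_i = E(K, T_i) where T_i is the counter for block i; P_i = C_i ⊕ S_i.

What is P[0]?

P[0] = 0b01011101

P[0]: T = 0b10011110, S = E(K, T) = 0b01111101; 0b00100000 ⊕ 0b01111101 = 0b01011101.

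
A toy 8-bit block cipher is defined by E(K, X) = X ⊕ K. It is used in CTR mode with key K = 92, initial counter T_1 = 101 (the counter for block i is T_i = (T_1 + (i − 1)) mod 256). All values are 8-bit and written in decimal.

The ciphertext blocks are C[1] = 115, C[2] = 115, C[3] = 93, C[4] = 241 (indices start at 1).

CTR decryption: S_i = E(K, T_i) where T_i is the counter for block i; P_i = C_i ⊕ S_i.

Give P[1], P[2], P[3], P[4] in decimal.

P[1] = 74, P[2] = 73, P[3] = 102, P[4] = 197

P[1]: T = 101, S = E(K, T) = 57; 115 ⊕ 57 = 74.
P[2]: T = 102, S = E(K, T) = 58; 115 ⊕ 58 = 73.
P[3]: T = 103, S = E(K, T) = 59; 93 ⊕ 59 = 102.
P[4]: T = 104, S = E(K, T) = 52; 241 ⊕ 52 = 197.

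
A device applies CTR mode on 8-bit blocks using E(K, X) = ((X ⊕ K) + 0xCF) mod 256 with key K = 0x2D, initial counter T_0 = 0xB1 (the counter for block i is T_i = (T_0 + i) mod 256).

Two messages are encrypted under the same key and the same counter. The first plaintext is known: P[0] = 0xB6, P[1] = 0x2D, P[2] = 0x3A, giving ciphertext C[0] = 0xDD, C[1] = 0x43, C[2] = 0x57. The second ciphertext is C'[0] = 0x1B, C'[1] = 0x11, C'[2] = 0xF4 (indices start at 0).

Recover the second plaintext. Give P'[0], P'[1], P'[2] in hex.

P'[0] = 0x70, P'[1] = 0x7F, P'[2] = 0x99

In CTR with a reused counter, both messages share the same keystream S_i, so C_i ⊕ C'_i = P_i ⊕ P'_i and thus P'_i = P_i ⊕ C_i ⊕ C'_i.
P'[0]: 0xB6 ⊕ 0xDD ⊕ 0x1B = 0x70.
P'[1]: 0x2D ⊕ 0x43 ⊕ 0x11 = 0x7F.
P'[2]: 0x3A ⊕ 0x57 ⊕ 0xF4 = 0x99.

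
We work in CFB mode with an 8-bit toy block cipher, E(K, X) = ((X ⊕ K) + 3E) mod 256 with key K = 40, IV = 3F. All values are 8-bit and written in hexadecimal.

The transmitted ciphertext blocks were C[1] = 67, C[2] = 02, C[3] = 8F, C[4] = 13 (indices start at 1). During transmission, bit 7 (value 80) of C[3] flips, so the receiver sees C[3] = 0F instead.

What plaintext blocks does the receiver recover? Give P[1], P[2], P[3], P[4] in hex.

P[1] = DA, P[2] = 67, P[3] = 8F, P[4] = 9E

CFB decryption: P_i = C_i ⊕ E(K, C_{i−1}), with C_{0} = IV.
Only C[3] changed, to 0F. In CFB, a change in C_i flips the same bit in P_i and garbles P_{i+1}. Decrypting the received ciphertext:
P[1]: E(K, 3F) = BD; 67 ⊕ BD = DA.
P[2]: E(K, 67) = 65; 02 ⊕ 65 = 67.
P[3]: E(K, 02) = 80; 0F ⊕ 80 = 8F.
P[4]: E(K, 0F) = 8D; 13 ⊕ 8D = 9E.
Blocks that differ from the original plaintext: P[3], P[4].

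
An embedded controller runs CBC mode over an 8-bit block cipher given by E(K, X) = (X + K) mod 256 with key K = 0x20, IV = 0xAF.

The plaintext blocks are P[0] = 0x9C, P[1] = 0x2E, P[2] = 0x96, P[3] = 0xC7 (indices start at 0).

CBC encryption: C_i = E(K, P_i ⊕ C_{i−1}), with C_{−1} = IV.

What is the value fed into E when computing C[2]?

C[0]: P[0] ⊕ 0xAF = 0x33; E(K, 0x33) = 0x53.
C[1]: P[1] ⊕ 0x53 = 0x7D; E(K, 0x7D) = 0x9D.
C[2]: P[2] ⊕ 0x9D = 0x0B; E(K, 0x0B) = 0x2B.
So the input to E for block [2] is 0x0B.

0x0B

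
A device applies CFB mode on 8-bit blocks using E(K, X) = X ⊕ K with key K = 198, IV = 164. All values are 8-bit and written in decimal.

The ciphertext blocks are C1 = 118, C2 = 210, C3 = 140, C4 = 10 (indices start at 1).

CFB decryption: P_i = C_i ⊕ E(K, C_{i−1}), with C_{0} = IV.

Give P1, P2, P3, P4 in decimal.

P1 = 20, P2 = 98, P3 = 152, P4 = 64

P1: E(K, 164) = 98; 118 ⊕ 98 = 20.
P2: E(K, 118) = 176; 210 ⊕ 176 = 98.
P3: E(K, 210) = 20; 140 ⊕ 20 = 152.
P4: E(K, 140) = 74; 10 ⊕ 74 = 64.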